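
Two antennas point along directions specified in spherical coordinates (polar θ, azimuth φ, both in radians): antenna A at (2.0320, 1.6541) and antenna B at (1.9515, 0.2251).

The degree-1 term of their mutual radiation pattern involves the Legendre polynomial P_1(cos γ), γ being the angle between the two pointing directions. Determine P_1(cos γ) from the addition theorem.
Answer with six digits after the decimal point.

Term-by-term m-sum for l=1 (normalisation 4π/3 = 4.188790):
  m=-1: -0.02574 + 0.30832j × 0.31267 - 0.07159j = 0.01402 + 0.09825j  (running Σ = 0.01402 + 0.09825j)
  m=0: -0.21744 + 0.00000j × -0.18155 + 0.00000j = 0.03948 + 0.00000j  (running Σ = 0.05350 + 0.09825j)
  m=1: 0.02574 + 0.30832j × -0.31267 - 0.07159j = 0.01402 - 0.09825j  (running Σ = 0.06753 + 0.00000j)
Total Σ_m = 0.06753 + 0.00000j. Multiply by 4.188790: 0.28286 + 0.00000j. P_1(cos γ) = 0.282855

0.282855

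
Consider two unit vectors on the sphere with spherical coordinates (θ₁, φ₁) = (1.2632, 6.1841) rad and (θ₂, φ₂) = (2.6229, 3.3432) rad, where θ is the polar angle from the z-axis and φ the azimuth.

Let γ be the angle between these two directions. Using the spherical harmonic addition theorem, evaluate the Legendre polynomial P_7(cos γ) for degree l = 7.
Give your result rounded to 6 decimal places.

Term-by-term m-sum for l=7 (normalisation 4π/15 = 0.837758):
  m=-7: Y*=(0.274636, -0.228333)  Y=(-0.000585, 0.003633)  product (0.000669, 0.001131)
  m=-6: Y*=(0.351693, -0.237783)  Y=(-0.008523, 0.022564)  product (0.002368, 0.009962)
  m=-5: Y*=(0.048660, -0.026295)  Y=(-0.051613, 0.081822)  product (-0.000360, 0.005339)
  m=-4: Y*=(-0.305801, 0.127974)  Y=(-0.181296, 0.189087)  product (0.031242, -0.081024)
  m=-3: Y*=(-0.169275, 0.051854)  Y=(-0.383302, 0.264953)  product (0.051144, -0.064726)
  m=-2: Y*=(0.258099, -0.051828)  Y=(-0.411068, 0.175357)  product (-0.097008, 0.066564)
  m=-1: Y*=(0.214819, -0.021355)  Y=(0.021758, -0.004447)  product (0.004579, -0.001420)
  m=+0: Y*=(-0.240179, -0.000000)  Y=(0.449253, 0.000000)  product (-0.107901, -0.000000)
  m=+1: Y*=(-0.214819, -0.021355)  Y=(-0.021758, -0.004447)  product (0.004579, 0.001420)
  m=+2: Y*=(0.258099, 0.051828)  Y=(-0.411068, -0.175357)  product (-0.097008, -0.066564)
  m=+3: Y*=(0.169275, 0.051854)  Y=(0.383302, 0.264953)  product (0.051144, 0.064726)
  m=+4: Y*=(-0.305801, -0.127974)  Y=(-0.181296, -0.189087)  product (0.031242, 0.081024)
  m=+5: Y*=(-0.048660, -0.026295)  Y=(0.051613, 0.081822)  product (-0.000360, -0.005339)
  m=+6: Y*=(0.351693, 0.237783)  Y=(-0.008523, -0.022564)  product (0.002368, -0.009962)
  m=+7: Y*=(-0.274636, -0.228333)  Y=(0.000585, 0.003633)  product (0.000669, -0.001131)
Σ over m = (-0.122631, -0.000000); ×(4π/15) → (-0.102736, -0.000000). Real part: -0.102736

-0.102736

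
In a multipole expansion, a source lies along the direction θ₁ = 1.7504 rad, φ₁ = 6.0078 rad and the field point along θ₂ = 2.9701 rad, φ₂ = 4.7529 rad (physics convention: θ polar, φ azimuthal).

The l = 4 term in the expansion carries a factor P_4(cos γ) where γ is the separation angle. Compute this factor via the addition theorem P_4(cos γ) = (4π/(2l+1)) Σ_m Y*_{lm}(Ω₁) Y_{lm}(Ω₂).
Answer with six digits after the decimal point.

Summing Y*_{l m}(θ₁,φ₁)·Y_{l m}(θ₂,φ₂) over m ∈ [−4, 4]; prefactor 4π/(2·4+1) = 1.396263:
  m=-4: Y*=0.18755 - 0.36991j  Y=0.00037 - 0.00006j  product 0.00005 - 0.00015j
  m=-3: Y*=-0.14434 + 0.15661j  Y=0.00074 + 0.00608j  product -0.00106 - 0.00076j
  m=-2: Y*=-0.21431 + 0.13162j  Y=-0.05628 + 0.00457j  product 0.01146 - 0.00839j
  m=-1: Y*=0.22218 - 0.06278j  Y=-0.01223 - 0.30173j  product -0.02166 - 0.06627j
  m=+0: Y*=0.21985 + 0.00000j  Y=0.72619 + 0.00000j  product 0.15966 + 0.00000j
  m=+1: Y*=-0.22218 - 0.06278j  Y=0.01223 - 0.30173j  product -0.02166 + 0.06627j
  m=+2: Y*=-0.21431 - 0.13162j  Y=-0.05628 - 0.00457j  product 0.01146 + 0.00839j
  m=+3: Y*=0.14434 + 0.15661j  Y=-0.00074 + 0.00608j  product -0.00106 + 0.00076j
  m=+4: Y*=0.18755 + 0.36991j  Y=0.00037 + 0.00006j  product 0.00005 + 0.00015j
Σ over m = 0.13723 + 0.00000j; ×(4π/9) → 0.19161 + 0.00000j. Real part: 0.191608

0.191608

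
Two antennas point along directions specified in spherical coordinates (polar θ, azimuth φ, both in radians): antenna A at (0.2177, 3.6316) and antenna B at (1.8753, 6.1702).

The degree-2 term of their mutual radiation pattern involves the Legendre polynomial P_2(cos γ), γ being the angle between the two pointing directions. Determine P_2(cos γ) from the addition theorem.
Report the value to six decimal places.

Expand P_2 via completeness: Σ_{m} conj(Y_{2,m}) at Ω₁ times Y_{2,m} at Ω₂ —
  [-2]  conj(Y_{2,-2})(Ω₁) = +0.010037+0.014965i ; Y_{2,-2}(Ω₂) = +0.342614+0.078766i ; Δ = +0.002260+0.005918i
  [-1]  conj(Y_{2,-1})(Ω₁) = -0.143749-0.076675i ; Y_{2,-1}(Ω₂) = -0.219561-0.024913i ; Δ = +0.029651+0.020416i
  [+0]  conj(Y_{2,0})(Ω₁) = +0.586645-0.000000i ; Y_{2,0}(Ω₂) = -0.230338+0.000000i ; Δ = -0.135127+0.000000i
  [+1]  conj(Y_{2,1})(Ω₁) = +0.143749-0.076675i ; Y_{2,1}(Ω₂) = +0.219561-0.024913i ; Δ = +0.029651-0.020416i
  [+2]  conj(Y_{2,2})(Ω₁) = +0.010037-0.014965i ; Y_{2,2}(Ω₂) = +0.342614-0.078766i ; Δ = +0.002260-0.005918i
Accumulated sum -0.071304+0.000000i; after 4π/(2l+1) scaling, -0.179206+0.000000i ⇒ P_2 = -0.179206

-0.179206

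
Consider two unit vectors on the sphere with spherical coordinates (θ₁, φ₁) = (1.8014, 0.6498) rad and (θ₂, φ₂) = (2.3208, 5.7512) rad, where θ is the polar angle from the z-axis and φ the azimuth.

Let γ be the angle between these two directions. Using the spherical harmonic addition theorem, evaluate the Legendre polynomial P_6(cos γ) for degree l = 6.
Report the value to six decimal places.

Term-by-term m-sum for l=6 (normalisation 4π/13 = 0.966644):
  m=-6: (-0.298885, -0.282491) × (-0.074033, -0.003728) = (0.021074, 0.022028)  (running Σ = (0.021074, 0.022028))
  m=-5: (0.332550, 0.035856) × (0.212001, -0.110819) = (0.074475, -0.029251)  (running Σ = (0.095549, -0.007224))
  m=-4: (0.116747, -0.070362) × (-0.222285, 0.356810) = (-0.000845, 0.057297)  (running Σ = (0.094703, 0.050073))
  m=-3: (-0.123149, 0.309578) × (0.009237, -0.367046) = (0.112492, 0.048061)  (running Σ = (0.207195, 0.098134))
  m=-2: (0.012379, 0.044523) × (-0.020246, -0.036465) = (0.001373, -0.001353)  (running Σ = (0.208568, 0.096781))
  m=-1: (-0.257124, -0.195386) × (0.321362, 0.189149) = (-0.045673, -0.111424)  (running Σ = (0.162895, -0.014643))
  m=0: (-0.021700, -0.000000) × (-0.066504, 0.000000) = (0.001443, 0.000000)  (running Σ = (0.164338, -0.014643))
  m=1: (0.257124, -0.195386) × (-0.321362, 0.189149) = (-0.045673, 0.111424)  (running Σ = (0.118666, 0.096781))
  m=2: (0.012379, -0.044523) × (-0.020246, 0.036465) = (0.001373, 0.001353)  (running Σ = (0.120038, 0.098134))
  m=3: (0.123149, 0.309578) × (-0.009237, -0.367046) = (0.112492, -0.048061)  (running Σ = (0.232530, 0.050073))
  m=4: (0.116747, 0.070362) × (-0.222285, -0.356810) = (-0.000845, -0.057297)  (running Σ = (0.231685, -0.007224))
  m=5: (-0.332550, 0.035856) × (-0.212001, -0.110819) = (0.074475, 0.029251)  (running Σ = (0.306160, 0.022028))
  m=6: (-0.298885, 0.282491) × (-0.074033, 0.003728) = (0.021074, -0.022028)  (running Σ = (0.327234, -0.000000))
Σ over m = (0.327234, -0.000000); ×(4π/13) → (0.316318, -0.000000). Real part: 0.316318

0.316318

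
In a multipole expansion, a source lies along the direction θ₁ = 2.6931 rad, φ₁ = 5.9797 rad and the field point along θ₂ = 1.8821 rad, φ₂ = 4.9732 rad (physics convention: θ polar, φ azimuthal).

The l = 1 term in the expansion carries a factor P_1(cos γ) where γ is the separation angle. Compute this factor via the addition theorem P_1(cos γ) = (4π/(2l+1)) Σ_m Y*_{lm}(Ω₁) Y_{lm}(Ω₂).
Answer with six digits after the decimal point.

Summing Y*_{l m}(θ₁,φ₁)·Y_{l m}(θ₂,φ₂) over m ∈ [−1, 1]; prefactor 4π/(2·1+1) = 4.188790:
  term(m=-1) = 0.02635 + 0.04163j   from Y*(Ω₁)=0.14296 - 0.04477j, Y(Ω₂)=0.08481 + 0.31777j
  term(m=+0) = 0.06589 + 0.00000j   from Y*(Ω₁)=-0.44028 + 0.00000j, Y(Ω₂)=-0.14966 + 0.00000j
  term(m=+1) = 0.02635 - 0.04163j   from Y*(Ω₁)=-0.14296 - 0.04477j, Y(Ω₂)=-0.08481 + 0.31777j
Σ over m = 0.11859 + 0.00000j; ×(4π/3) → 0.49676 + 0.00000j. Real part: 0.496764

0.496764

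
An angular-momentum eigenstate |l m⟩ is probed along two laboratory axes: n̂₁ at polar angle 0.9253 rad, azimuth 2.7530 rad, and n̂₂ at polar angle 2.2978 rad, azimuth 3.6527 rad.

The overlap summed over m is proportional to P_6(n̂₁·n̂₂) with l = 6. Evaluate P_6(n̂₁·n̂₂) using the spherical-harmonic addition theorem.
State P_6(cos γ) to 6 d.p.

Summing Y*_{l m}(θ₁,φ₁)·Y_{l m}(θ₂,φ₂) over m ∈ [−6, 6]; prefactor 4π/(2·6+1) = 0.966644:
  term(m=-6) = (0.006680, 0.008164)   from Y*(Ω₁)=(-0.086531, -0.090904), Y(Ω₂)=(-0.083814, -0.006294)
  term(m=-5) = (0.018000, -0.082869)   from Y*(Ω₁)=(0.119063, 0.305010), Y(Ω₂)=(-0.215776, -0.143245)
  term(m=-4) = (-0.166736, 0.082030)   from Y*(Ω₁)=(0.007113, -0.432984), Y(Ω₂)=(-0.195726, -0.381870)
  term(m=-3) = (0.059453, 0.028171)   from Y*(Ω₁)=(-0.077215, 0.180106), Y(Ω₂)=(0.012578, -0.335493)
  term(m=-2) = (-0.005225, -0.022458)   from Y*(Ω₁)=(-0.176605, 0.173727), Y(Ω₂)=(-0.048538, 0.079420)
  term(m=-1) = (-0.070086, 0.088265)   from Y*(Ω₁)=(0.281244, -0.115144), Y(Ω₂)=(-0.323469, 0.181406)
  term(m=+0) = (-0.001878, 0.000000)   from Y*(Ω₁)=(0.171128, -0.000000), Y(Ω₂)=(-0.010974, 0.000000)
  term(m=+1) = (-0.070086, -0.088265)   from Y*(Ω₁)=(-0.281244, -0.115144), Y(Ω₂)=(0.323469, 0.181406)
  term(m=+2) = (-0.005225, 0.022458)   from Y*(Ω₁)=(-0.176605, -0.173727), Y(Ω₂)=(-0.048538, -0.079420)
  term(m=+3) = (0.059453, -0.028171)   from Y*(Ω₁)=(0.077215, 0.180106), Y(Ω₂)=(-0.012578, -0.335493)
  term(m=+4) = (-0.166736, -0.082030)   from Y*(Ω₁)=(0.007113, 0.432984), Y(Ω₂)=(-0.195726, 0.381870)
  term(m=+5) = (0.018000, 0.082869)   from Y*(Ω₁)=(-0.119063, 0.305010), Y(Ω₂)=(0.215776, -0.143245)
  term(m=+6) = (0.006680, -0.008164)   from Y*(Ω₁)=(-0.086531, 0.090904), Y(Ω₂)=(-0.083814, 0.006294)
Σ over m = (-0.317706, -0.000000); ×(4π/13) → (-0.307108, -0.000000). Real part: -0.307108

-0.307108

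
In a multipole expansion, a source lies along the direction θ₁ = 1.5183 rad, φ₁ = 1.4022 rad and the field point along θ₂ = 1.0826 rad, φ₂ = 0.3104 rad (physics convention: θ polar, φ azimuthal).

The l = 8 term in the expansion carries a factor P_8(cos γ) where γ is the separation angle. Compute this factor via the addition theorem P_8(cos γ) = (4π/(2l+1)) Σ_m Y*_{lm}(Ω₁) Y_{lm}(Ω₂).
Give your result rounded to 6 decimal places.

-0.228436

Expand P_8 via completeness: Σ_{m} conj(Y_{8,m}) at Ω₁ times Y_{8,m} at Ω₂ —
  m=-8: Y*=(0.112256, -0.497263)  Y=(-0.150913, -0.116736)  product (-0.074989, 0.061939)
  m=-7: Y*=(-0.099073, -0.040796)  Y=(-0.229520, -0.334051)  product (0.009111, 0.042459)
  m=-6: Y*=(0.189873, -0.303379)  Y=(-0.118111, -0.393495)  product (-0.141804, -0.038882)
  m=-5: Y*=(-0.093608, -0.083404)  Y=(0.001155, -0.061448)  product (-0.005233, 0.005656)
  m=-4: Y*=(0.244101, -0.195139)  Y=(-0.104732, 0.306569)  product (0.034258, 0.095271)
  m=-3: Y*=(-0.064766, -0.116939)  Y=(-0.140209, 0.188474)  product (0.031121, 0.004189)
  m=-2: Y*=(0.276295, -0.096864)  Y=(0.176310, -0.126082)  product (0.036501, -0.051914)
  m=-1: Y*=(-0.023015, -0.135211)  Y=(0.269600, -0.086479)  product (-0.017898, -0.034463)
  m=+0: Y*=(0.286988, -0.000000)  Y=(-0.178280, 0.000000)  product (-0.051164, 0.000000)
  m=+1: Y*=(0.023015, -0.135211)  Y=(-0.269600, -0.086479)  product (-0.017898, 0.034463)
  m=+2: Y*=(0.276295, 0.096864)  Y=(0.176310, 0.126082)  product (0.036501, 0.051914)
  m=+3: Y*=(0.064766, -0.116939)  Y=(0.140209, 0.188474)  product (0.031121, -0.004189)
  m=+4: Y*=(0.244101, 0.195139)  Y=(-0.104732, -0.306569)  product (0.034258, -0.095271)
  m=+5: Y*=(0.093608, -0.083404)  Y=(-0.001155, -0.061448)  product (-0.005233, -0.005656)
  m=+6: Y*=(0.189873, 0.303379)  Y=(-0.118111, 0.393495)  product (-0.141804, 0.038882)
  m=+7: Y*=(0.099073, -0.040796)  Y=(0.229520, -0.334051)  product (0.009111, -0.042459)
  m=+8: Y*=(0.112256, 0.497263)  Y=(-0.150913, 0.116736)  product (-0.074989, -0.061939)
Σ over m = (-0.309032, 0.000000); ×(4π/17) → (-0.228436, 0.000000). Real part: -0.228436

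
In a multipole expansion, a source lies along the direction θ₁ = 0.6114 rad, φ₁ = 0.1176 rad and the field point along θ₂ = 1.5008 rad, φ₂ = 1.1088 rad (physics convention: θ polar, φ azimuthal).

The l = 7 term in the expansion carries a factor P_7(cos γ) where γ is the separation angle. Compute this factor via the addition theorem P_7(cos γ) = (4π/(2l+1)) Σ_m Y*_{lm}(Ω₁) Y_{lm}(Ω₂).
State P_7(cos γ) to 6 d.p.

Term-by-term m-sum for l=7 (normalisation 4π/15 = 0.837758):
  term(m=-7) = 0.00400 - 0.00308j   from Y*(Ω₁)=0.00698 + 0.00753j, Y(Ω₂)=0.04534 - 0.48944j
  term(m=-6) = 0.00667 + 0.00233j   from Y*(Ω₁)=0.04172 + 0.03554j, Y(Ω₂)=0.12024 - 0.04658j
  term(m=-5) = -0.01445 - 0.05812j   from Y*(Ω₁)=0.14682 + 0.09788j, Y(Ω₂)=-0.25083 - 0.22866j
  term(m=-4) = 0.03784 - 0.04082j   from Y*(Ω₁)=0.33244 + 0.16903j, Y(Ω₂)=0.04084 - 0.14354j
  term(m=-3) = -0.13990 - 0.02373j   from Y*(Ω₁)=0.45234 + 0.16655j, Y(Ω₂)=-0.28938 + 0.05410j
  term(m=-2) = -0.01472 - 0.03372j   from Y*(Ω₁)=0.22718 + 0.05444j, Y(Ω₂)=-0.09492 - 0.12570j
  term(m=-1) = 0.04289 - 0.06552j   from Y*(Ω₁)=-0.28048 - 0.03314j, Y(Ω₂)=-0.12359 + 0.24820j
  term(m=+0) = 0.05389 + 0.00000j   from Y*(Ω₁)=-0.33708 + 0.00000j, Y(Ω₂)=-0.15987 + 0.00000j
  term(m=+1) = 0.04289 + 0.06552j   from Y*(Ω₁)=0.28048 - 0.03314j, Y(Ω₂)=0.12359 + 0.24820j
  term(m=+2) = -0.01472 + 0.03372j   from Y*(Ω₁)=0.22718 - 0.05444j, Y(Ω₂)=-0.09492 + 0.12570j
  term(m=+3) = -0.13990 + 0.02373j   from Y*(Ω₁)=-0.45234 + 0.16655j, Y(Ω₂)=0.28938 + 0.05410j
  term(m=+4) = 0.03784 + 0.04082j   from Y*(Ω₁)=0.33244 - 0.16903j, Y(Ω₂)=0.04084 + 0.14354j
  term(m=+5) = -0.01445 + 0.05812j   from Y*(Ω₁)=-0.14682 + 0.09788j, Y(Ω₂)=0.25083 - 0.22866j
  term(m=+6) = 0.00667 - 0.00233j   from Y*(Ω₁)=0.04172 - 0.03554j, Y(Ω₂)=0.12024 + 0.04658j
  term(m=+7) = 0.00400 + 0.00308j   from Y*(Ω₁)=-0.00698 + 0.00753j, Y(Ω₂)=-0.04534 - 0.48944j
Total Σ_m = -0.10145 - 0.00000j. Multiply by 0.837758: -0.08499 - 0.00000j. P_7(cos γ) = -0.084993

-0.084993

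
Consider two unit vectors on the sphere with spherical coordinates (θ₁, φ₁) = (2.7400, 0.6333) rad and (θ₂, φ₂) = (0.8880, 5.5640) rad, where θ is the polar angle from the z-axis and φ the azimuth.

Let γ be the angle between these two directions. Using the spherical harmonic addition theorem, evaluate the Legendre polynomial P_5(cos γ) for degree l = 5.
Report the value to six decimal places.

Expand P_5 via completeness: Σ_{m} conj(Y_{5,m}) at Ω₁ times Y_{5,m} at Ω₂ —
  m=-5: -0.00423 - 0.00011j × -0.11721 - 0.05725j = 0.00049 + 0.00025j  (running Σ = 0.00049 + 0.00025j)
  m=-4: 0.02588 - 0.01803j × -0.32379 + 0.08782j = -0.00680 + 0.00811j  (running Σ = -0.00631 + 0.00836j)
  m=-3: -0.04424 + 0.12953j × -0.23102 + 0.34747j = -0.03479 - 0.04530j  (running Σ = -0.04109 - 0.03693j)
  m=-2: -0.11006 - 0.35057j × 0.01652 + 0.12399j = 0.04165 - 0.01944j  (running Σ = 0.00056 - 0.05637j)
  m=-1: 0.42507 + 0.31208j × -0.23278 - 0.20383j = -0.03534 - 0.15928j  (running Σ = -0.03478 - 0.21565j)
  m=0: -0.09844 + 0.00000j × -0.21273 + 0.00000j = 0.02094 + 0.00000j  (running Σ = -0.01384 - 0.21565j)
  m=1: -0.42507 + 0.31208j × 0.23278 - 0.20383j = -0.03534 + 0.15928j  (running Σ = -0.04918 - 0.05637j)
  m=2: -0.11006 + 0.35057j × 0.01652 - 0.12399j = 0.04165 + 0.01944j  (running Σ = -0.00753 - 0.03693j)
  m=3: 0.04424 + 0.12953j × 0.23102 + 0.34747j = -0.03479 + 0.04530j  (running Σ = -0.04232 + 0.00836j)
  m=4: 0.02588 + 0.01803j × -0.32379 - 0.08782j = -0.00680 - 0.00811j  (running Σ = -0.04911 + 0.00025j)
  m=5: 0.00423 - 0.00011j × 0.11721 - 0.05725j = 0.00049 - 0.00025j  (running Σ = -0.04862 + 0.00000j)
Σ over m = -0.04862 + 0.00000j; ×(4π/11) → -0.05554 + 0.00000j. Real part: -0.055545

-0.055545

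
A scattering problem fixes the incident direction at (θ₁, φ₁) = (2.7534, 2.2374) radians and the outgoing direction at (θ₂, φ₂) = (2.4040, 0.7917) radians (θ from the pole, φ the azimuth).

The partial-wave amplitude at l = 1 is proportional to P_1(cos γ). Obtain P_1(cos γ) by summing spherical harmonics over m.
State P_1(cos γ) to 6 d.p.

0.716784

Summing Y*_{l m}(θ₁,φ₁)·Y_{l m}(θ₂,φ₂) over m ∈ [−1, 1]; prefactor 4π/(2·1+1) = 4.188790:
  term(m=-1) = 0.00379 + 0.03015j   from Y*(Ω₁)=-0.08086 + 0.10278j, Y(Ω₂)=0.16326 - 0.16533j
  term(m=+0) = 0.16354 + 0.00000j   from Y*(Ω₁)=-0.45225 + 0.00000j, Y(Ω₂)=-0.36161 + 0.00000j
  term(m=+1) = 0.00379 - 0.03015j   from Y*(Ω₁)=0.08086 + 0.10278j, Y(Ω₂)=-0.16326 - 0.16533j
Total Σ_m = 0.17112 + 0.00000j. Multiply by 4.188790: 0.71678 + 0.00000j. P_1(cos γ) = 0.716784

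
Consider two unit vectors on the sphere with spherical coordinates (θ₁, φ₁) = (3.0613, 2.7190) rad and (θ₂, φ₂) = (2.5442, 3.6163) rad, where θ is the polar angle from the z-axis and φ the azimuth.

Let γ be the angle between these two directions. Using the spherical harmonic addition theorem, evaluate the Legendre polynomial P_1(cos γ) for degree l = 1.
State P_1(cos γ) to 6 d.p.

Term-by-term m-sum for l=1 (normalisation 4π/3 = 4.188790):
  [-1]  conj(Y_{1,-1})(Ω₁) = -0.025273+0.011365i ; Y_{1,-1}(Ω₂) = -0.172848+0.088827i ; Δ = +0.003359-0.004209i
  [+0]  conj(Y_{1,0})(Ω₁) = -0.487028-0.000000i ; Y_{1,0}(Ω₂) = -0.403979+0.000000i ; Δ = +0.196749+0.000000i
  [+1]  conj(Y_{1,1})(Ω₁) = +0.025273+0.011365i ; Y_{1,1}(Ω₂) = +0.172848+0.088827i ; Δ = +0.003359+0.004209i
Σ over m = +0.203467+0.000000i; ×(4π/3) → +0.852281+0.000000i. Real part: 0.852281

0.852281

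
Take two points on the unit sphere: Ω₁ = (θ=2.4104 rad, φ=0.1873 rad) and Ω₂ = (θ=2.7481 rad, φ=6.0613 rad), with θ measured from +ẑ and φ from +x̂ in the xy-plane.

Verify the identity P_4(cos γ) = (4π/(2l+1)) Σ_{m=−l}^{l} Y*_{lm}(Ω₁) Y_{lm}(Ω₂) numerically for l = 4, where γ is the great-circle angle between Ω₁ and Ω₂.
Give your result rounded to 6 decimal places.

0.351353

Expand P_4 via completeness: Σ_{m} conj(Y_{4,m}) at Ω₁ times Y_{4,m} at Ω₂ —
  [-4]  conj(Y_{4,-4})(Ω₁) = 0.06443 + 0.05992j ; Y_{4,-4}(Ω₂) = 0.00604 + 0.00742j ; Δ = -0.00006 + 0.00084j
  [-3]  conj(Y_{4,-3})(Ω₁) = -0.23477 - 0.14781j ; Y_{4,-3}(Ω₂) = -0.05125 - 0.04024j ; Δ = 0.00608 + 0.01702j
  [-2]  conj(Y_{4,-2})(Ω₁) = 0.39962 + 0.15712j ; Y_{4,-2}(Ω₂) = 0.22078 + 0.10496j ; Δ = 0.07174 + 0.07663j
  [-1]  conj(Y_{4,-1})(Ω₁) = -0.20302 - 0.03848j ; Y_{4,-1}(Ω₂) = -0.48551 - 0.10953j ; Δ = 0.09435 + 0.04092j
  [+0]  conj(Y_{4,0})(Ω₁) = -0.30435 + 0.00000j ; Y_{4,0}(Ω₂) = 0.30425 + 0.00000j ; Δ = -0.09260 + 0.00000j
  [+1]  conj(Y_{4,1})(Ω₁) = 0.20302 - 0.03848j ; Y_{4,1}(Ω₂) = 0.48551 - 0.10953j ; Δ = 0.09435 - 0.04092j
  [+2]  conj(Y_{4,2})(Ω₁) = 0.39962 - 0.15712j ; Y_{4,2}(Ω₂) = 0.22078 - 0.10496j ; Δ = 0.07174 - 0.07663j
  [+3]  conj(Y_{4,3})(Ω₁) = 0.23477 - 0.14781j ; Y_{4,3}(Ω₂) = 0.05125 - 0.04024j ; Δ = 0.00608 - 0.01702j
  [+4]  conj(Y_{4,4})(Ω₁) = 0.06443 - 0.05992j ; Y_{4,4}(Ω₂) = 0.00604 - 0.00742j ; Δ = -0.00006 - 0.00084j
Σ over m = 0.25164 + 0.00000j; ×(4π/9) → 0.35135 + 0.00000j. Real part: 0.351353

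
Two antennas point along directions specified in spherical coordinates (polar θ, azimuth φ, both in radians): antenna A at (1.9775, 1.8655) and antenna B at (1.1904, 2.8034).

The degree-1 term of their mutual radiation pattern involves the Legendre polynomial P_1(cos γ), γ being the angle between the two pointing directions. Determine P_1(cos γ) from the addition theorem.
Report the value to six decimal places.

Expand P_1 via completeness: Σ_{m} conj(Y_{1,m}) at Ω₁ times Y_{1,m} at Ω₂ —
  m=-1: (-0.092165, 0.303632) × (-0.302626, -0.106435) = (0.060209, -0.082077)  (running Σ = (0.060209, -0.082077))
  m=0: (-0.193283, -0.000000) × (0.181412, 0.000000) = (-0.035064, -0.000000)  (running Σ = (0.025145, -0.082077))
  m=1: (0.092165, 0.303632) × (0.302626, -0.106435) = (0.060209, 0.082077)  (running Σ = (0.085353, 0.000000))
Accumulated sum (0.085353, 0.000000); after 4π/(2l+1) scaling, (0.357528, 0.000000) ⇒ P_1 = 0.357528

0.357528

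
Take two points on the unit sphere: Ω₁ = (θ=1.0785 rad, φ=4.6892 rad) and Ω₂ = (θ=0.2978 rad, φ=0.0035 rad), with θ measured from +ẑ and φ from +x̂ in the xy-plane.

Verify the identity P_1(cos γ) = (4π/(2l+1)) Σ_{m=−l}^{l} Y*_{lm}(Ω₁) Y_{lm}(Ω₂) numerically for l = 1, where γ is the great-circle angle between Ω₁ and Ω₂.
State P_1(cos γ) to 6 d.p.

Addition theorem: P_1(cos γ) = (4π/3) Σ_m Y*_{lm}(Ω₁) Y_{lm}(Ω₂), m = −1…1:
  [-1]  conj(Y_{1,-1})(Ω₁) = -0.007060-0.304385i ; Y_{1,-1}(Ω₂) = +0.101373-0.000355i ; Δ = -0.000824-0.030854i
  [+0]  conj(Y_{1,0})(Ω₁) = +0.230938-0.000000i ; Y_{1,0}(Ω₂) = +0.467096+0.000000i ; Δ = +0.107870+0.000000i
  [+1]  conj(Y_{1,1})(Ω₁) = +0.007060-0.304385i ; Y_{1,1}(Ω₂) = -0.101373-0.000355i ; Δ = -0.000824+0.030854i
Total Σ_m = +0.106223+0.000000i. Multiply by 4.188790: +0.444946+0.000000i. P_1(cos γ) = 0.444946

0.444946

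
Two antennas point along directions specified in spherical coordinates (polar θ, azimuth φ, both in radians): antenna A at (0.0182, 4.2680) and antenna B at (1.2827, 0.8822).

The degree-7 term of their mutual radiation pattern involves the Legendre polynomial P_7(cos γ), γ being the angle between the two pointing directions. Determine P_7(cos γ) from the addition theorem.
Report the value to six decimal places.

Expand P_7 via completeness: Σ_{m} conj(Y_{7,m}) at Ω₁ times Y_{7,m} at Ω₂ —
  m=-7: (0.000000, -0.000000) × (0.370280, 0.040066) = (0.000000, -0.000000)  (running Σ = (0.000000, -0.000000))
  m=-6: (0.000000, 0.000000) × (0.226595, 0.345246) = (0.000000, 0.000000)  (running Σ = (0.000000, 0.000000))
  m=-5: (-0.000000, 0.000000) × (-0.004366, 0.014044) = (-0.000000, -0.000000)  (running Σ = (-0.000000, -0.000000))
  m=-4: (-0.000000, -0.000001) × (0.318245, -0.129778) = (-0.000000, -0.000000)  (running Σ = (-0.000000, -0.000000))
  m=-3: (0.000052, 0.000013) × (0.119797, 0.064669) = (0.000005, 0.000005)  (running Σ = (0.000005, 0.000005))
  m=-2: (-0.001566, 0.001928) × (-0.055444, -0.282792) = (0.000632, 0.000336)  (running Σ = (0.000637, 0.000340))
  m=-1: (-0.031912, -0.067020) × (0.112783, -0.137042) = (-0.012784, -0.003185)  (running Σ = (-0.012146, -0.002845))
  m=0: (1.087488, -0.000000) × (-0.268927, 0.000000) = (-0.292455, 0.000000)  (running Σ = (-0.304601, -0.002845))
  m=1: (0.031912, -0.067020) × (-0.112783, -0.137042) = (-0.012784, 0.003185)  (running Σ = (-0.317385, 0.000340))
  m=2: (-0.001566, -0.001928) × (-0.055444, 0.282792) = (0.000632, -0.000336)  (running Σ = (-0.316753, 0.000005))
  m=3: (-0.000052, 0.000013) × (-0.119797, 0.064669) = (0.000005, -0.000005)  (running Σ = (-0.316747, -0.000000))
  m=4: (-0.000000, 0.000001) × (0.318245, 0.129778) = (-0.000000, 0.000000)  (running Σ = (-0.316747, -0.000000))
  m=5: (0.000000, 0.000000) × (0.004366, 0.014044) = (-0.000000, 0.000000)  (running Σ = (-0.316747, 0.000000))
  m=6: (0.000000, -0.000000) × (0.226595, -0.345246) = (0.000000, -0.000000)  (running Σ = (-0.316747, -0.000000))
  m=7: (-0.000000, -0.000000) × (-0.370280, 0.040066) = (0.000000, 0.000000)  (running Σ = (-0.316747, 0.000000))
Σ over m = (-0.316747, 0.000000); ×(4π/15) → (-0.265358, 0.000000). Real part: -0.265358

-0.265358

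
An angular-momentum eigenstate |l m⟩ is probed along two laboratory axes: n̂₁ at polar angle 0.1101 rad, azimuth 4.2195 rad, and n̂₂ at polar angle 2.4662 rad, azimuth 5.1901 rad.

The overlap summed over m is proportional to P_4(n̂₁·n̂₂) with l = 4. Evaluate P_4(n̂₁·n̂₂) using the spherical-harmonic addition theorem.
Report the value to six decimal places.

Addition theorem: P_4(cos γ) = (4π/9) Σ_m Y*_{lm}(Ω₁) Y_{lm}(Ω₂), m = −4…4:
  [-4]  conj(Y_{4,-4})(Ω₁) = -0.000025-0.000059i ; Y_{4,-4}(Ω₂) = -0.022551-0.063742i ; Δ = -0.000003+0.000003i
  [-3]  conj(Y_{4,-3})(Ω₁) = +0.001643+0.000152i ; Y_{4,-3}(Ω₂) = +0.236471+0.032761i ; Δ = +0.000384+0.000090i
  [-2]  conj(Y_{4,-2})(Ω₁) = -0.013193+0.019918i ; Y_{4,-2}(Ω₂) = -0.246362+0.348486i ; Δ = -0.003691-0.009505i
  [-1]  conj(Y_{4,-1})(Ω₁) = -0.095724-0.178222i ; Y_{4,-1}(Ω₂) = -0.134130-0.259086i ; Δ = -0.033335+0.048706i
  [+0]  conj(Y_{4,0})(Ω₁) = +0.795738-0.000000i ; Y_{4,0}(Ω₂) = -0.242000+0.000000i ; Δ = -0.192568+0.000000i
  [+1]  conj(Y_{4,1})(Ω₁) = +0.095724-0.178222i ; Y_{4,1}(Ω₂) = +0.134130-0.259086i ; Δ = -0.033335-0.048706i
  [+2]  conj(Y_{4,2})(Ω₁) = -0.013193-0.019918i ; Y_{4,2}(Ω₂) = -0.246362-0.348486i ; Δ = -0.003691+0.009505i
  [+3]  conj(Y_{4,3})(Ω₁) = -0.001643+0.000152i ; Y_{4,3}(Ω₂) = -0.236471+0.032761i ; Δ = +0.000384-0.000090i
  [+4]  conj(Y_{4,4})(Ω₁) = -0.000025+0.000059i ; Y_{4,4}(Ω₂) = -0.022551+0.063742i ; Δ = -0.000003-0.000003i
Σ over m = -0.265860-0.000000i; ×(4π/9) → -0.371211-0.000000i. Real part: -0.371211

-0.371211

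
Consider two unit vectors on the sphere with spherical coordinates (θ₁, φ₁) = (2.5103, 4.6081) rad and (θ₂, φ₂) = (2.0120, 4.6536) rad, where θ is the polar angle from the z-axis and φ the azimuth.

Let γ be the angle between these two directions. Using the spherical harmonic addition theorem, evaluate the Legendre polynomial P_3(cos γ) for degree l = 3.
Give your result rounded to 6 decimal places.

0.374423

Summing Y*_{l m}(θ₁,φ₁)·Y_{l m}(θ₂,φ₂) over m ∈ [−3, 3]; prefactor 4π/(2·3+1) = 1.795196:
  m=-3: Y*=0.02640 + 0.08161j  Y=0.05412 - 0.30369j  product 0.02621 - 0.00360j
  m=-2: Y*=0.28114 - 0.05951j  Y=0.35437 + 0.04186j  product 0.10212 - 0.00932j
  m=-1: Y*=-0.04484 - 0.42842j  Y=0.00151 - 0.02574j  product -0.01110 + 0.00051j
  m=+0: Y*=-0.07784 + 0.00000j  Y=0.33277 + 0.00000j  product -0.02590 + 0.00000j
  m=+1: Y*=0.04484 - 0.42842j  Y=-0.00151 - 0.02574j  product -0.01110 - 0.00051j
  m=+2: Y*=0.28114 + 0.05951j  Y=0.35437 - 0.04186j  product 0.10212 + 0.00932j
  m=+3: Y*=-0.02640 + 0.08161j  Y=-0.05412 - 0.30369j  product 0.02621 + 0.00360j
Accumulated sum 0.20857 - 0.00000j; after 4π/(2l+1) scaling, 0.37442 - 0.00000j ⇒ P_3 = 0.374423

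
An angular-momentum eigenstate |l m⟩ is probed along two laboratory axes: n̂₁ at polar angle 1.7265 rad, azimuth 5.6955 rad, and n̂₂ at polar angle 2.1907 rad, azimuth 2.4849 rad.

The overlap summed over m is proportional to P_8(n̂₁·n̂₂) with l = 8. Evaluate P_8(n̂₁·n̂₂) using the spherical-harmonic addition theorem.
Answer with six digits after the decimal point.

Summing Y*_{l m}(θ₁,φ₁)·Y_{l m}(θ₂,φ₂) over m ∈ [−8, 8]; prefactor 4π/(2·8+1) = 0.739198:
  term(m=-8) = +0.039530+0.024348i   from Y*(Ω₁)=-0.005100+0.467580i, Y(Ω₂)=+0.051144-0.085099i
  term(m=-7) = -0.073705-0.038658i   from Y*(Ω₁)=+0.165443-0.242560i, Y(Ω₂)=-0.032679-0.281574i
  term(m=-6) = -0.091057-0.040015i   from Y*(Ω₁)=+0.207353-0.083908i, Y(Ω₂)=-0.310246-0.318525i
  term(m=-5) = +0.102584+0.036870i   from Y*(Ω₁)=-0.306721-0.063187i, Y(Ω₂)=-0.344592-0.049218i
  term(m=-4) = -0.007040-0.001994i   from Y*(Ω₁)=-0.093433-0.094458i, Y(Ω₂)=+0.047931-0.027115i
  term(m=-3) = +0.111726+0.023466i   from Y*(Ω₁)=+0.059822+0.307310i, Y(Ω₂)=+0.141760-0.335966i
  term(m=-2) = +0.012508+0.001737i   from Y*(Ω₁)=-0.034815+0.083407i, Y(Ω₂)=-0.035569-0.135115i
  term(m=-1) = +0.094997+0.006566i   from Y*(Ω₁)=+0.258643-0.172310i, Y(Ω₂)=+0.242673+0.187057i
  term(m=+0) = +0.014694+0.000000i   from Y*(Ω₁)=+0.077619-0.000000i, Y(Ω₂)=+0.189311+0.000000i
  term(m=+1) = +0.094997-0.006566i   from Y*(Ω₁)=-0.258643-0.172310i, Y(Ω₂)=-0.242673+0.187057i
  term(m=+2) = +0.012508-0.001737i   from Y*(Ω₁)=-0.034815-0.083407i, Y(Ω₂)=-0.035569+0.135115i
  term(m=+3) = +0.111726-0.023466i   from Y*(Ω₁)=-0.059822+0.307310i, Y(Ω₂)=-0.141760-0.335966i
  term(m=+4) = -0.007040+0.001994i   from Y*(Ω₁)=-0.093433+0.094458i, Y(Ω₂)=+0.047931+0.027115i
  term(m=+5) = +0.102584-0.036870i   from Y*(Ω₁)=+0.306721-0.063187i, Y(Ω₂)=+0.344592-0.049218i
  term(m=+6) = -0.091057+0.040015i   from Y*(Ω₁)=+0.207353+0.083908i, Y(Ω₂)=-0.310246+0.318525i
  term(m=+7) = -0.073705+0.038658i   from Y*(Ω₁)=-0.165443-0.242560i, Y(Ω₂)=+0.032679-0.281574i
  term(m=+8) = +0.039530-0.024348i   from Y*(Ω₁)=-0.005100-0.467580i, Y(Ω₂)=+0.051144+0.085099i
Accumulated sum +0.393779+0.000000i; after 4π/(2l+1) scaling, +0.291081+0.000000i ⇒ P_8 = 0.291081

0.291081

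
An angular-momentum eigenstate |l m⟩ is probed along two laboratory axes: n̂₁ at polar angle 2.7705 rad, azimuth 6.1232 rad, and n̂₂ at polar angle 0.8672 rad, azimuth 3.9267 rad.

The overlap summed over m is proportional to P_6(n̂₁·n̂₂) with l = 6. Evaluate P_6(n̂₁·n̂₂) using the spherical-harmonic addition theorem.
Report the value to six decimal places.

-0.320631

Term-by-term m-sum for l=6 (normalisation 4π/13 = 0.966644):
  [-6]  conj(Y_{6,-6})(Ω₁) = (0.000630, -0.000900) ; Y_{6,-6}(Ω₂) = (-0.000166, 0.094958) ; Δ = (0.000085, 0.000060)
  [-5]  conj(Y_{6,-5})(Ω₁) = (-0.006814, 0.007015) ; Y_{6,-5}(Ω₂) = (0.197636, -0.197062) ; Δ = (0.000036, 0.002729)
  [-4]  conj(Y_{6,-4})(Ω₁) = (0.042331, -0.031514) ; Y_{6,-4}(Ω₂) = (-0.434726, -0.000506) ; Δ = (-0.018418, 0.013678)
  [-3]  conj(Y_{6,-3})(Ω₁) = (-0.168280, 0.087599) ; Y_{6,-3}(Ω₂) = (0.211757, 0.212127) ; Δ = (-0.054217, -0.017147)
  [-2]  conj(Y_{6,-2})(Ω₁) = (0.417072, -0.138200) ; Y_{6,-2}(Ω₂) = (-0.000083, 0.142540) ; Δ = (0.019664, 0.059461)
  [-1]  conj(Y_{6,-1})(Ω₁) = (-0.527331, 0.085092) ; Y_{6,-1}(Ω₂) = (0.255225, -0.255077) ; Δ = (-0.112883, 0.156228)
  [+0]  conj(Y_{6,0})(Ω₁) = (-0.005154, -0.000000) ; Y_{6,0}(Ω₂) = (0.044624, 0.000000) ; Δ = (-0.000230, -0.000000)
  [+1]  conj(Y_{6,1})(Ω₁) = (0.527331, 0.085092) ; Y_{6,1}(Ω₂) = (-0.255225, -0.255077) ; Δ = (-0.112883, -0.156228)
  [+2]  conj(Y_{6,2})(Ω₁) = (0.417072, 0.138200) ; Y_{6,2}(Ω₂) = (-0.000083, -0.142540) ; Δ = (0.019664, -0.059461)
  [+3]  conj(Y_{6,3})(Ω₁) = (0.168280, 0.087599) ; Y_{6,3}(Ω₂) = (-0.211757, 0.212127) ; Δ = (-0.054217, 0.017147)
  [+4]  conj(Y_{6,4})(Ω₁) = (0.042331, 0.031514) ; Y_{6,4}(Ω₂) = (-0.434726, 0.000506) ; Δ = (-0.018418, -0.013678)
  [+5]  conj(Y_{6,5})(Ω₁) = (0.006814, 0.007015) ; Y_{6,5}(Ω₂) = (-0.197636, -0.197062) ; Δ = (0.000036, -0.002729)
  [+6]  conj(Y_{6,6})(Ω₁) = (0.000630, 0.000900) ; Y_{6,6}(Ω₂) = (-0.000166, -0.094958) ; Δ = (0.000085, -0.000060)
Σ over m = (-0.331695, -0.000000); ×(4π/13) → (-0.320631, -0.000000). Real part: -0.320631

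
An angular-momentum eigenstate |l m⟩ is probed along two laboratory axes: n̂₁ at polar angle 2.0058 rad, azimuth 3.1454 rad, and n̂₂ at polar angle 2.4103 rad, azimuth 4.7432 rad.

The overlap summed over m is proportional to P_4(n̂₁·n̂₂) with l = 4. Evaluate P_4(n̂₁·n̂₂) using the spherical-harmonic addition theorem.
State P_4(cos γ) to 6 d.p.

0.077707

Term-by-term m-sum for l=4 (normalisation 4π/9 = 1.396263):
  [-4]  conj(Y_{4,-4})(Ω₁) = 0.29928 + 0.00456j ; Y_{4,-4}(Ω₂) = 0.08736 - 0.01082j ; Δ = 0.02619 - 0.00284j
  [-3]  conj(Y_{4,-3})(Ω₁) = 0.39337 + 0.00449j ; Y_{4,-3}(Ω₂) = 0.02561 + 0.27631j ; Δ = 0.00883 + 0.10881j
  [-2]  conj(Y_{4,-2})(Ω₁) = 0.06689 + 0.00051j ; Y_{4,-2}(Ω₂) = -0.42858 + 0.02644j ; Δ = -0.02868 + 0.00155j
  [-1]  conj(Y_{4,-1})(Ω₁) = -0.31764 - 0.00121j ; Y_{4,-1}(Ω₂) = -0.00636 - 0.20637j ; Δ = 0.00177 + 0.06556j
  [+0]  conj(Y_{4,0})(Ω₁) = -0.12947 + 0.00000j ; Y_{4,0}(Ω₂) = -0.30444 + 0.00000j ; Δ = 0.03942 + 0.00000j
  [+1]  conj(Y_{4,1})(Ω₁) = 0.31764 - 0.00121j ; Y_{4,1}(Ω₂) = 0.00636 - 0.20637j ; Δ = 0.00177 - 0.06556j
  [+2]  conj(Y_{4,2})(Ω₁) = 0.06689 - 0.00051j ; Y_{4,2}(Ω₂) = -0.42858 - 0.02644j ; Δ = -0.02868 - 0.00155j
  [+3]  conj(Y_{4,3})(Ω₁) = -0.39337 + 0.00449j ; Y_{4,3}(Ω₂) = -0.02561 + 0.27631j ; Δ = 0.00883 - 0.10881j
  [+4]  conj(Y_{4,4})(Ω₁) = 0.29928 - 0.00456j ; Y_{4,4}(Ω₂) = 0.08736 + 0.01082j ; Δ = 0.02619 + 0.00284j
Accumulated sum 0.05565 + 0.00000j; after 4π/(2l+1) scaling, 0.07771 + 0.00000j ⇒ P_4 = 0.077707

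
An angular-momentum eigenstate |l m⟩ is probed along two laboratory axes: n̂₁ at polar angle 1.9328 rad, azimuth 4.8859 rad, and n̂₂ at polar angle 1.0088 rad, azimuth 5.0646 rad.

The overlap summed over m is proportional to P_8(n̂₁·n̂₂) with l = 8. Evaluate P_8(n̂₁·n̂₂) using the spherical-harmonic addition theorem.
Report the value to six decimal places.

0.187112

Summing Y*_{l m}(θ₁,φ₁)·Y_{l m}(θ₂,φ₂) over m ∈ [−8, 8]; prefactor 4π/(2·8+1) = 0.739198:
  [-8]  conj(Y_{8,-8})(Ω₁) = +0.054790+0.296534i ; Y_{8,-8}(Ω₂) = -0.128450-0.043124i ; Δ = +0.005750-0.040452i
  [-7]  conj(Y_{8,-7})(Ω₁) = +0.428108-0.159296i ; Y_{8,-7}(Ω₂) = -0.213577+0.266220i ; Δ = -0.049026+0.147993i
  [-6]  conj(Y_{8,-6})(Ω₁) = -0.112137-0.191505i ; Y_{8,-6}(Ω₂) = +0.232530+0.385756i ; Δ = +0.047799-0.087788i
  [-5]  conj(Y_{8,-5})(Ω₁) = +0.175769-0.149025i ; Y_{8,-5}(Ω₂) = +0.232481-0.044773i ; Δ = +0.034191-0.042515i
  [-4]  conj(Y_{8,-4})(Ω₁) = -0.246327-0.204983i ; Y_{8,-4}(Ω₂) = -0.031934+0.195456i ; Δ = +0.047931-0.041600i
  [-3]  conj(Y_{8,-3})(Ω₁) = +0.044360-0.077380i ; Y_{8,-3}(Ω₂) = +0.304061+0.171745i ; Δ = +0.026778-0.015910i
  [-2]  conj(Y_{8,-2})(Ω₁) = -0.310792-0.112400i ; Y_{8,-2}(Ω₂) = -0.020128+0.017107i ; Δ = +0.008179-0.003054i
  [-1]  conj(Y_{8,-1})(Ω₁) = +0.004622-0.026370i ; Y_{8,-1}(Ω₂) = +0.119720+0.325737i ; Δ = +0.009143-0.001651i
  [+0]  conj(Y_{8,0})(Ω₁) = -0.328260-0.000000i ; Y_{8,0}(Ω₂) = +0.025465+0.000000i ; Δ = -0.008359-0.000000i
  [+1]  conj(Y_{8,1})(Ω₁) = -0.004622-0.026370i ; Y_{8,1}(Ω₂) = -0.119720+0.325737i ; Δ = +0.009143+0.001651i
  [+2]  conj(Y_{8,2})(Ω₁) = -0.310792+0.112400i ; Y_{8,2}(Ω₂) = -0.020128-0.017107i ; Δ = +0.008179+0.003054i
  [+3]  conj(Y_{8,3})(Ω₁) = -0.044360-0.077380i ; Y_{8,3}(Ω₂) = -0.304061+0.171745i ; Δ = +0.026778+0.015910i
  [+4]  conj(Y_{8,4})(Ω₁) = -0.246327+0.204983i ; Y_{8,4}(Ω₂) = -0.031934-0.195456i ; Δ = +0.047931+0.041600i
  [+5]  conj(Y_{8,5})(Ω₁) = -0.175769-0.149025i ; Y_{8,5}(Ω₂) = -0.232481-0.044773i ; Δ = +0.034191+0.042515i
  [+6]  conj(Y_{8,6})(Ω₁) = -0.112137+0.191505i ; Y_{8,6}(Ω₂) = +0.232530-0.385756i ; Δ = +0.047799+0.087788i
  [+7]  conj(Y_{8,7})(Ω₁) = -0.428108-0.159296i ; Y_{8,7}(Ω₂) = +0.213577+0.266220i ; Δ = -0.049026-0.147993i
  [+8]  conj(Y_{8,8})(Ω₁) = +0.054790-0.296534i ; Y_{8,8}(Ω₂) = -0.128450+0.043124i ; Δ = +0.005750+0.040452i
Total Σ_m = +0.253129+0.000000i. Multiply by 0.739198: +0.187112+0.000000i. P_8(cos γ) = 0.187112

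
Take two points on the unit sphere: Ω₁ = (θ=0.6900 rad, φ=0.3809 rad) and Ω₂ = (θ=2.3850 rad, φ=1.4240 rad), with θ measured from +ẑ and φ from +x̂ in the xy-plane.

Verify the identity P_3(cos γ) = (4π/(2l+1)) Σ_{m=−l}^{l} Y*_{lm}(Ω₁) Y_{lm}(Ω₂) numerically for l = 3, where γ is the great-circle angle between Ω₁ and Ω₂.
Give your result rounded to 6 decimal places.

0.412251

Expand P_3 via completeness: Σ_{m} conj(Y_{3,m}) at Ω₁ times Y_{3,m} at Ω₂ —
  term(m=-3) = -0.014521-0.000179i   from Y*(Ω₁)=+0.044672+0.097896i, Y(Ω₂)=-0.057530+0.122079i
  term(m=-2) = +0.055123+0.097309i   from Y*(Ω₁)=+0.231090+0.220433i, Y(Ω₂)=+0.335203+0.101342i
  term(m=-1) = +0.074579-0.127961i   from Y*(Ω₁)=+0.376999+0.150972i, Y(Ω₂)=+0.053345-0.360781i
  term(m=+0) = -0.000720-0.000000i   from Y*(Ω₁)=-0.007454-0.000000i, Y(Ω₂)=+0.096620+0.000000i
  term(m=+1) = +0.074579+0.127961i   from Y*(Ω₁)=-0.376999+0.150972i, Y(Ω₂)=-0.053345-0.360781i
  term(m=+2) = +0.055123-0.097309i   from Y*(Ω₁)=+0.231090-0.220433i, Y(Ω₂)=+0.335203-0.101342i
  term(m=+3) = -0.014521+0.000179i   from Y*(Ω₁)=-0.044672+0.097896i, Y(Ω₂)=+0.057530+0.122079i
Σ over m = +0.229641-0.000000i; ×(4π/7) → +0.412251-0.000000i. Real part: 0.412251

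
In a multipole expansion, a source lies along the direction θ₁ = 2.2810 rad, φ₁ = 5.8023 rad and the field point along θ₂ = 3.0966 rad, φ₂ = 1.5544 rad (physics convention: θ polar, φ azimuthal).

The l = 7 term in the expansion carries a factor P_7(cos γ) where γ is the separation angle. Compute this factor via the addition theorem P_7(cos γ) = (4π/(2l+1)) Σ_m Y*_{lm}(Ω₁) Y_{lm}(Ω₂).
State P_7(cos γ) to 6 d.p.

Expand P_7 via completeness: Σ_{m} conj(Y_{7,m}) at Ω₁ times Y_{7,m} at Ω₂ —
  m=-7: Y*=-0.070236+0.016046i  Y=-0.000000+0.000000i  product -0.000000-0.000000i
  m=-6: Y*=+0.224228+0.058757i  Y=+0.000000+0.000000i  product +0.000000+0.000000i
  m=-5: Y*=-0.308153-0.279774i  Y=+0.000000-0.000001i  product -0.000000+0.000000i
  m=-4: Y*=+0.138016+0.374898i  Y=-0.000030-0.000002i  product -0.000003-0.000011i
  m=-3: Y*=+0.004834-0.037514i  Y=-0.000039+0.000800i  product +0.000030+0.000005i
  m=-2: Y*=+0.198601-0.284745i  Y=+0.015057+0.000494i  product +0.003131-0.004189i
  m=-1: Y*=-0.176333+0.091999i  Y=+0.002974-0.181340i  product +0.016159+0.032250i
  m=+0: Y*=-0.295200-0.000000i  Y=-1.061801+0.000000i  product +0.313443+0.000000i
  m=+1: Y*=+0.176333+0.091999i  Y=-0.002974-0.181340i  product +0.016159-0.032250i
  m=+2: Y*=+0.198601+0.284745i  Y=+0.015057-0.000494i  product +0.003131+0.004189i
  m=+3: Y*=-0.004834-0.037514i  Y=+0.000039+0.000800i  product +0.000030-0.000005i
  m=+4: Y*=+0.138016-0.374898i  Y=-0.000030+0.000002i  product -0.000003+0.000011i
  m=+5: Y*=+0.308153-0.279774i  Y=-0.000000-0.000001i  product -0.000000-0.000000i
  m=+6: Y*=+0.224228-0.058757i  Y=+0.000000-0.000000i  product +0.000000-0.000000i
  m=+7: Y*=+0.070236+0.016046i  Y=+0.000000+0.000000i  product -0.000000+0.000000i
Σ over m = +0.352075-0.000000i; ×(4π/15) → +0.294954-0.000000i. Real part: 0.294954

0.294954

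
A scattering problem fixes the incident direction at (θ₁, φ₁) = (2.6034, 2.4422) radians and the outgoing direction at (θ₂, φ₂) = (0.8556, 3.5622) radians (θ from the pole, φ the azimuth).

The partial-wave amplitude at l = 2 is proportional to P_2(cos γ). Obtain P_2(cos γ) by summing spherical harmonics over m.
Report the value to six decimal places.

-0.266599

Summing Y*_{l m}(θ₁,φ₁)·Y_{l m}(θ₂,φ₂) over m ∈ [−2, 2]; prefactor 4π/(2·2+1) = 2.513274:
  m=-2: Y*=+0.017372-0.099993i  Y=+0.146753-0.164123i  product -0.013862-0.017525i
  m=-1: Y*=+0.260193-0.218887i  Y=-0.349137+0.156169i  product -0.056659+0.117056i
  m=+0: Y*=+0.382182-0.000000i  Y=+0.091491+0.000000i  product +0.034966+0.000000i
  m=+1: Y*=-0.260193-0.218887i  Y=+0.349137+0.156169i  product -0.056659-0.117056i
  m=+2: Y*=+0.017372+0.099993i  Y=+0.146753+0.164123i  product -0.013862+0.017525i
Total Σ_m = -0.106076-0.000000i. Multiply by 2.513274: -0.266599-0.000000i. P_2(cos γ) = -0.266599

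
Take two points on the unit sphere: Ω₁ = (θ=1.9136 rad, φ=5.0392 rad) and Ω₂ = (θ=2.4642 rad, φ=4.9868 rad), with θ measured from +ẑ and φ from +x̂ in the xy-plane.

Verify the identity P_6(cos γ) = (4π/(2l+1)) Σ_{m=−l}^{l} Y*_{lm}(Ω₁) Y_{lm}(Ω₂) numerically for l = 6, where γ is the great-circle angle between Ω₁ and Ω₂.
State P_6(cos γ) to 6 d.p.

Addition theorem: P_6(cos γ) = (4π/13) Σ_m Y*_{lm}(Ω₁) Y_{lm}(Ω₂), m = −6…6:
  m=-6: Y*=0.12820 - 0.31182j  Y=0.00221 + 0.02920j  product 0.00939 + 0.00305j
  m=-5: Y*=-0.41599 - 0.02635j  Y=-0.12364 - 0.02490j  product 0.05078 + 0.01362j
  m=-4: Y*=0.01776 + 0.06581j  Y=0.14248 - 0.27831j  product 0.02084 + 0.00443j
  m=-3: Y*=-0.26701 + 0.17892j  Y=0.33715 + 0.31256j  product -0.14595 - 0.02313j
  m=-2: Y*=0.14046 + 0.10759j  Y=-0.24412 + 0.14928j  product -0.05035 - 0.00530j
  m=-1: Y*=-0.08507 + 0.25096j  Y=0.05722 + 0.20326j  product -0.05588 - 0.00293j
  m=+0: Y*=0.20185 + 0.00000j  Y=-0.36027 + 0.00000j  product -0.07272 + 0.00000j
  m=+1: Y*=0.08507 + 0.25096j  Y=-0.05722 + 0.20326j  product -0.05588 + 0.00293j
  m=+2: Y*=0.14046 - 0.10759j  Y=-0.24412 - 0.14928j  product -0.05035 + 0.00530j
  m=+3: Y*=0.26701 + 0.17892j  Y=-0.33715 + 0.31256j  product -0.14595 + 0.02313j
  m=+4: Y*=0.01776 - 0.06581j  Y=0.14248 + 0.27831j  product 0.02084 - 0.00443j
  m=+5: Y*=0.41599 - 0.02635j  Y=0.12364 - 0.02490j  product 0.05078 - 0.01362j
  m=+6: Y*=0.12820 + 0.31182j  Y=0.00221 - 0.02920j  product 0.00939 - 0.00305j
Accumulated sum -0.41505 - 0.00000j; after 4π/(2l+1) scaling, -0.40121 - 0.00000j ⇒ P_6 = -0.401206

-0.401206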